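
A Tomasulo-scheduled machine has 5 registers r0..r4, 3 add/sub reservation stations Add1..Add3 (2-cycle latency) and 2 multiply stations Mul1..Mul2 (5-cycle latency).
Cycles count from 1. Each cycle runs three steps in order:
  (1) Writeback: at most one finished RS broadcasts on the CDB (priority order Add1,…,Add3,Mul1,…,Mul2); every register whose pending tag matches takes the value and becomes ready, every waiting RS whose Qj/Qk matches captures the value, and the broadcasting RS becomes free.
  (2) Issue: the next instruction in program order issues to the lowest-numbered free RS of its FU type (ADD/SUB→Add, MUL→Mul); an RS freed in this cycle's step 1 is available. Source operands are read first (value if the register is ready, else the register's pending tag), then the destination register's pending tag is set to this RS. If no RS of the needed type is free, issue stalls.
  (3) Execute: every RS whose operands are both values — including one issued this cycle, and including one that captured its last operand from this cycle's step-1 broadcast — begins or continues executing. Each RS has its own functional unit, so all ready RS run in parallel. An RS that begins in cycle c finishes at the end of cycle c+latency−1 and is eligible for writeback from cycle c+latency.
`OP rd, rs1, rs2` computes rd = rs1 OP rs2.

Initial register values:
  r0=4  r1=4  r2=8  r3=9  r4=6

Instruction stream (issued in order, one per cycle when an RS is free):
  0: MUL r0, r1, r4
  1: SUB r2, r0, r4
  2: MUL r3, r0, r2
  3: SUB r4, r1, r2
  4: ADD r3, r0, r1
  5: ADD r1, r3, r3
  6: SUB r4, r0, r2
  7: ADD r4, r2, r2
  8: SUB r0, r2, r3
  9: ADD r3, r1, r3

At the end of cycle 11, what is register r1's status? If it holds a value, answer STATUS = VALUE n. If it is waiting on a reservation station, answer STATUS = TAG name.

STATUS = VALUE 56

c1: issue MUL r0<-Mul1 | r0:Mul1,r1:4,r2:8,r3:9,r4:6
c2: issue SUB r2<-Add1 | r0:Mul1,r1:4,r2:Add1,r3:9,r4:6
c3: issue MUL r3<-Mul2 | r0:Mul1,r1:4,r2:Add1,r3:Mul2,r4:6
c4: issue SUB r4<-Add2 | r0:Mul1,r1:4,r2:Add1,r3:Mul2,r4:Add2
c5: issue ADD r3<-Add3 | r0:Mul1,r1:4,r2:Add1,r3:Add3,r4:Add2
c6: CDB Mul1=24; stall | r0:24,r1:4,r2:Add1,r3:Add3,r4:Add2
c7: stall | r0:24,r1:4,r2:Add1,r3:Add3,r4:Add2
c8: CDB Add1=18; issue ADD r1<-Add1 | r0:24,r1:Add1,r2:18,r3:Add3,r4:Add2
c9: CDB Add3=28; issue SUB r4<-Add3 | r0:24,r1:Add1,r2:18,r3:28,r4:Add3
c10: CDB Add2=-14; issue ADD r4<-Add2 | r0:24,r1:Add1,r2:18,r3:28,r4:Add2
c11: CDB Add1=56; issue SUB r0<-Add1 | r0:Add1,r1:56,r2:18,r3:28,r4:Add2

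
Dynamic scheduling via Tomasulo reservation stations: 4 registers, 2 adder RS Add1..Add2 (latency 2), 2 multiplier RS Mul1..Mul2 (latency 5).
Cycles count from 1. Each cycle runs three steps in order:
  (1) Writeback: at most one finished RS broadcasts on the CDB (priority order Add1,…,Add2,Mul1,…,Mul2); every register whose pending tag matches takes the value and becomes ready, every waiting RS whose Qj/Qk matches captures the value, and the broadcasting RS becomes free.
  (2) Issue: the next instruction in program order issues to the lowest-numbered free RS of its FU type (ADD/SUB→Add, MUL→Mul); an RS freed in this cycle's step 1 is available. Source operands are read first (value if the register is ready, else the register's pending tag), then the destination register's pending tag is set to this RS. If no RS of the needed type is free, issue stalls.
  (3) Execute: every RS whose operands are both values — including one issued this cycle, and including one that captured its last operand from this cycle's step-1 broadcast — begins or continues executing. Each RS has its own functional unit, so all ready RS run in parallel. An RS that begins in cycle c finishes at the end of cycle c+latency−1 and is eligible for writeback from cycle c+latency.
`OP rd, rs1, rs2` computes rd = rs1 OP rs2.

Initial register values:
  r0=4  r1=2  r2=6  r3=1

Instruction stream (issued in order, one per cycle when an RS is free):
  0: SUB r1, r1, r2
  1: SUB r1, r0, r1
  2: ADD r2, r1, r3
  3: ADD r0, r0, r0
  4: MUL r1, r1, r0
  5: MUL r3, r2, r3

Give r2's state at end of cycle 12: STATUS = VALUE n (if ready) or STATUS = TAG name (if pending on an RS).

c1: issue SUB r1<-Add1 | r0:4,r1:Add1,r2:6,r3:1
c2: issue SUB r1<-Add2 | r0:4,r1:Add2,r2:6,r3:1
c3: CDB Add1=-4; issue ADD r2<-Add1 | r0:4,r1:Add2,r2:Add1,r3:1
c4: stall | r0:4,r1:Add2,r2:Add1,r3:1
c5: CDB Add2=8; issue ADD r0<-Add2 | r0:Add2,r1:8,r2:Add1,r3:1
c6: issue MUL r1<-Mul1 | r0:Add2,r1:Mul1,r2:Add1,r3:1
c7: CDB Add1=9; issue MUL r3<-Mul2 | r0:Add2,r1:Mul1,r2:9,r3:Mul2
c8: CDB Add2=8 | r0:8,r1:Mul1,r2:9,r3:Mul2
c9: - | r0:8,r1:Mul1,r2:9,r3:Mul2
c10: - | r0:8,r1:Mul1,r2:9,r3:Mul2
c11: - | r0:8,r1:Mul1,r2:9,r3:Mul2
c12: CDB Mul2=9 | r0:8,r1:Mul1,r2:9,r3:9

STATUS = VALUE 9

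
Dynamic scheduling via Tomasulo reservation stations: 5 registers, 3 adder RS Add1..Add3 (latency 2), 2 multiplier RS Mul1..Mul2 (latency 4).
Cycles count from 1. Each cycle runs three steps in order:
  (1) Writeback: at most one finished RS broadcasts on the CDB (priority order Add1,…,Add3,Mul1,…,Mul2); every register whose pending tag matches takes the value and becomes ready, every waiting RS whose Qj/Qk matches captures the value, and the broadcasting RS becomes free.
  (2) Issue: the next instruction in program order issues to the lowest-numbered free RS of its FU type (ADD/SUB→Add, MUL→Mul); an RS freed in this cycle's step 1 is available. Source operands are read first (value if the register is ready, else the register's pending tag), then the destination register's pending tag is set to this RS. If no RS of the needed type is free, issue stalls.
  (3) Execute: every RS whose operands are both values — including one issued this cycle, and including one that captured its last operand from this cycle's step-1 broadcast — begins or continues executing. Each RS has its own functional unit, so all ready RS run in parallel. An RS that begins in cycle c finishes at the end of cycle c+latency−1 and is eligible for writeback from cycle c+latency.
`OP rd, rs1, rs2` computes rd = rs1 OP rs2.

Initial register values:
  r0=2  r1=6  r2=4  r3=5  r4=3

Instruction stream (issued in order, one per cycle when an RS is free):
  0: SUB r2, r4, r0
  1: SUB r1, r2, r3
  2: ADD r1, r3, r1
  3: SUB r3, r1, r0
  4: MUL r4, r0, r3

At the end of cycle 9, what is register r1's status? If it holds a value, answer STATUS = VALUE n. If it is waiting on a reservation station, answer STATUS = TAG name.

  c1: issue SUB r2<-Add1  regs: r0:2,r1:6,r2:Add1,r3:5,r4:3
  c2: issue SUB r1<-Add2  regs: r0:2,r1:Add2,r2:Add1,r3:5,r4:3
  c3: CDB Add1=1; issue ADD r1<-Add1  regs: r0:2,r1:Add1,r2:1,r3:5,r4:3
  c4: issue SUB r3<-Add3  regs: r0:2,r1:Add1,r2:1,r3:Add3,r4:3
  c5: CDB Add2=-4; issue MUL r4<-Mul1  regs: r0:2,r1:Add1,r2:1,r3:Add3,r4:Mul1
  c6: -  regs: r0:2,r1:Add1,r2:1,r3:Add3,r4:Mul1
  c7: CDB Add1=1  regs: r0:2,r1:1,r2:1,r3:Add3,r4:Mul1
  c8: -  regs: r0:2,r1:1,r2:1,r3:Add3,r4:Mul1
  c9: CDB Add3=-1  regs: r0:2,r1:1,r2:1,r3:-1,r4:Mul1

STATUS = VALUE 1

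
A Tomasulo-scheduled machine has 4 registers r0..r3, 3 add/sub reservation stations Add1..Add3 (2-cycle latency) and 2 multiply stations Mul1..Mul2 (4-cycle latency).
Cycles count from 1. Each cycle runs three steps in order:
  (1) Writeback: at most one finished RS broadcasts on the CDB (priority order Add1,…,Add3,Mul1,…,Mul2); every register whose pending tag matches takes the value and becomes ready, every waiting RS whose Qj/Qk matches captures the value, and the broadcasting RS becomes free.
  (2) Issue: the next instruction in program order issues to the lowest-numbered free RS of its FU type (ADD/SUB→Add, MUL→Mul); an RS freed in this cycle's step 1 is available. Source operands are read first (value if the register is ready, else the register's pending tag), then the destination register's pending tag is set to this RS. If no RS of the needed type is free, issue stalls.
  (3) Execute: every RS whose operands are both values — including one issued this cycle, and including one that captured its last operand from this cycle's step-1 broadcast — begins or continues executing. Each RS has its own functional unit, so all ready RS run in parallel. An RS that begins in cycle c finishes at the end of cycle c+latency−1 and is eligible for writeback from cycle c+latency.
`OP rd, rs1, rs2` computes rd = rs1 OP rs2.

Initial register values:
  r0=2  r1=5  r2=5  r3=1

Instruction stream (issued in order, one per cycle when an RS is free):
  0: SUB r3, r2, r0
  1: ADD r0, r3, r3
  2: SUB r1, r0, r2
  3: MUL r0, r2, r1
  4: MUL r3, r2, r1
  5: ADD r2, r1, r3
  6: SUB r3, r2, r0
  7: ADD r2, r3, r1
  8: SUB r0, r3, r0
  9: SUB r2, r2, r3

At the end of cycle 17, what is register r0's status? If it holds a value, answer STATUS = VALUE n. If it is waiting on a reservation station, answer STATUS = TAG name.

cycle 1: issue SUB r3<-Add1 // r0:2,r1:5,r2:5,r3:Add1
cycle 2: issue ADD r0<-Add2 // r0:Add2,r1:5,r2:5,r3:Add1
cycle 3: CDB Add1=3; issue SUB r1<-Add1 // r0:Add2,r1:Add1,r2:5,r3:3
cycle 4: issue MUL r0<-Mul1 // r0:Mul1,r1:Add1,r2:5,r3:3
cycle 5: CDB Add2=6; issue MUL r3<-Mul2 // r0:Mul1,r1:Add1,r2:5,r3:Mul2
cycle 6: issue ADD r2<-Add2 // r0:Mul1,r1:Add1,r2:Add2,r3:Mul2
cycle 7: CDB Add1=1; issue SUB r3<-Add1 // r0:Mul1,r1:1,r2:Add2,r3:Add1
cycle 8: issue ADD r2<-Add3 // r0:Mul1,r1:1,r2:Add3,r3:Add1
cycle 9: stall // r0:Mul1,r1:1,r2:Add3,r3:Add1
cycle 10: stall // r0:Mul1,r1:1,r2:Add3,r3:Add1
cycle 11: CDB Mul1=5; stall // r0:5,r1:1,r2:Add3,r3:Add1
cycle 12: CDB Mul2=5; stall // r0:5,r1:1,r2:Add3,r3:Add1
cycle 13: stall // r0:5,r1:1,r2:Add3,r3:Add1
cycle 14: CDB Add2=6; issue SUB r0<-Add2 // r0:Add2,r1:1,r2:Add3,r3:Add1
cycle 15: stall // r0:Add2,r1:1,r2:Add3,r3:Add1
cycle 16: CDB Add1=1; issue SUB r2<-Add1 // r0:Add2,r1:1,r2:Add1,r3:1
cycle 17: - // r0:Add2,r1:1,r2:Add1,r3:1

STATUS = TAG Add2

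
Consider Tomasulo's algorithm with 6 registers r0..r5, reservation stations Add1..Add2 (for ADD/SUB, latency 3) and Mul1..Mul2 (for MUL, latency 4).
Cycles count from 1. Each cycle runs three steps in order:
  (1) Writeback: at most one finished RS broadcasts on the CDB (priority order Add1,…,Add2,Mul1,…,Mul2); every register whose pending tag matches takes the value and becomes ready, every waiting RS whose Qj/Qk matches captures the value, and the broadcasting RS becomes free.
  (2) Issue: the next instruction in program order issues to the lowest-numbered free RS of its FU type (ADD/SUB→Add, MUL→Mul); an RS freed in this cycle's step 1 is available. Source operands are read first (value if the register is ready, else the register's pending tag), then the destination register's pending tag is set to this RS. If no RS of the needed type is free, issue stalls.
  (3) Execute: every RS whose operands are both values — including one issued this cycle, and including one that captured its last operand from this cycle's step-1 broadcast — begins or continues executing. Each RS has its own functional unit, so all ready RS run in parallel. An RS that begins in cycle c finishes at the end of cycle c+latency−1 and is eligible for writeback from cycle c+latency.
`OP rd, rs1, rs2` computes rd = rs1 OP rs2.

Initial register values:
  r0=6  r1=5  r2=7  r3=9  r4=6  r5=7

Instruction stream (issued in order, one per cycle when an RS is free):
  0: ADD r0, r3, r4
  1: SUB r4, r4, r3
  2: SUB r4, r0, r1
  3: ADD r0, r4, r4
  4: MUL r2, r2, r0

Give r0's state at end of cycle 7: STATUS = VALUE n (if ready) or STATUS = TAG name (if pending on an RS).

STATUS = TAG Add2

c1: issue ADD r0<-Add1 | r0:Add1,r1:5,r2:7,r3:9,r4:6,r5:7
c2: issue SUB r4<-Add2 | r0:Add1,r1:5,r2:7,r3:9,r4:Add2,r5:7
c3: stall | r0:Add1,r1:5,r2:7,r3:9,r4:Add2,r5:7
c4: CDB Add1=15; issue SUB r4<-Add1 | r0:15,r1:5,r2:7,r3:9,r4:Add1,r5:7
c5: CDB Add2=-3; issue ADD r0<-Add2 | r0:Add2,r1:5,r2:7,r3:9,r4:Add1,r5:7
c6: issue MUL r2<-Mul1 | r0:Add2,r1:5,r2:Mul1,r3:9,r4:Add1,r5:7
c7: CDB Add1=10 | r0:Add2,r1:5,r2:Mul1,r3:9,r4:10,r5:7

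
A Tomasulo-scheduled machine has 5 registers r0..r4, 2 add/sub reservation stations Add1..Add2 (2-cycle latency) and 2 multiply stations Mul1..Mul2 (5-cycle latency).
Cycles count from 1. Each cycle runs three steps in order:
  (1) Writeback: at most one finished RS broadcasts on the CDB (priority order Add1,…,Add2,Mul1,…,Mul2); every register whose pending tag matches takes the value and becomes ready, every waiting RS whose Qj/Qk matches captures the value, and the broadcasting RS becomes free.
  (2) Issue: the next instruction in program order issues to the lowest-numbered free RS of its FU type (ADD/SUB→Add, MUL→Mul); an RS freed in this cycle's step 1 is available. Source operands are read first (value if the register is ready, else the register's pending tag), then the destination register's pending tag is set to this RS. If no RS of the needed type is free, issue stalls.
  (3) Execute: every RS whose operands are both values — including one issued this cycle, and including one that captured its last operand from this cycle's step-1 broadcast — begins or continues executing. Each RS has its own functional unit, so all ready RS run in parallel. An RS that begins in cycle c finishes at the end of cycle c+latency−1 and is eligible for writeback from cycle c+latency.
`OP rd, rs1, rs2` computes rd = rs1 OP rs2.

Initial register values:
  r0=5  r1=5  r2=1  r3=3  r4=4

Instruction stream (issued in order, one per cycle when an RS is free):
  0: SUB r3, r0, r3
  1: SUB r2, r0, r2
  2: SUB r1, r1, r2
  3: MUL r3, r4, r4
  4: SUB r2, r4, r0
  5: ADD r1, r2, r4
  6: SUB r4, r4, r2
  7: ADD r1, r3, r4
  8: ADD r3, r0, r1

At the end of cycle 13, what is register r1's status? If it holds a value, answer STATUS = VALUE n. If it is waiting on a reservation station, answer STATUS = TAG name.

cycle 1: issue SUB r3<-Add1 // r0:5,r1:5,r2:1,r3:Add1,r4:4
cycle 2: issue SUB r2<-Add2 // r0:5,r1:5,r2:Add2,r3:Add1,r4:4
cycle 3: CDB Add1=2; issue SUB r1<-Add1 // r0:5,r1:Add1,r2:Add2,r3:2,r4:4
cycle 4: CDB Add2=4; issue MUL r3<-Mul1 // r0:5,r1:Add1,r2:4,r3:Mul1,r4:4
cycle 5: issue SUB r2<-Add2 // r0:5,r1:Add1,r2:Add2,r3:Mul1,r4:4
cycle 6: CDB Add1=1; issue ADD r1<-Add1 // r0:5,r1:Add1,r2:Add2,r3:Mul1,r4:4
cycle 7: CDB Add2=-1; issue SUB r4<-Add2 // r0:5,r1:Add1,r2:-1,r3:Mul1,r4:Add2
cycle 8: stall // r0:5,r1:Add1,r2:-1,r3:Mul1,r4:Add2
cycle 9: CDB Add1=3; issue ADD r1<-Add1 // r0:5,r1:Add1,r2:-1,r3:Mul1,r4:Add2
cycle 10: CDB Add2=5; issue ADD r3<-Add2 // r0:5,r1:Add1,r2:-1,r3:Add2,r4:5
cycle 11: CDB Mul1=16 // r0:5,r1:Add1,r2:-1,r3:Add2,r4:5
cycle 12: - // r0:5,r1:Add1,r2:-1,r3:Add2,r4:5
cycle 13: CDB Add1=21 // r0:5,r1:21,r2:-1,r3:Add2,r4:5

STATUS = VALUE 21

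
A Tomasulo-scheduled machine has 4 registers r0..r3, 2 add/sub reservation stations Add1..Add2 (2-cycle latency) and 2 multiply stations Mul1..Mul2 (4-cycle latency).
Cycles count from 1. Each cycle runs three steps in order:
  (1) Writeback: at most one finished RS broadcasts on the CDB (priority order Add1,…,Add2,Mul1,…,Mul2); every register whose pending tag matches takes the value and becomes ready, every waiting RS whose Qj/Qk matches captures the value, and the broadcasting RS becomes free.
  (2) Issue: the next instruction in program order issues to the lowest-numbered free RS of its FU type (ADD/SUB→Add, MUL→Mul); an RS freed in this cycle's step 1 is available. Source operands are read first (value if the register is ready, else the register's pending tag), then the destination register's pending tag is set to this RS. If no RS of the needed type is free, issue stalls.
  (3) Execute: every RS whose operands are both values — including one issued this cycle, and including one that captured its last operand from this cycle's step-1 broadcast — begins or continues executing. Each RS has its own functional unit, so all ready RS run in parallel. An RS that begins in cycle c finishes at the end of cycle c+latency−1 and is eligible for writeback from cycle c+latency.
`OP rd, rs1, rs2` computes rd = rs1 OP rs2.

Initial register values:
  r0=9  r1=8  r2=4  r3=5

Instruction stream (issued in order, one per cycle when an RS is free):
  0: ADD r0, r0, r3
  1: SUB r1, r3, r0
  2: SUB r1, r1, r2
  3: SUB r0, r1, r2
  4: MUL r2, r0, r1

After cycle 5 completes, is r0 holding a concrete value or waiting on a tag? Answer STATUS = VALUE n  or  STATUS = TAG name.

STATUS = TAG Add2

c1: issue ADD r0<-Add1 | r0:Add1,r1:8,r2:4,r3:5
c2: issue SUB r1<-Add2 | r0:Add1,r1:Add2,r2:4,r3:5
c3: CDB Add1=14; issue SUB r1<-Add1 | r0:14,r1:Add1,r2:4,r3:5
c4: stall | r0:14,r1:Add1,r2:4,r3:5
c5: CDB Add2=-9; issue SUB r0<-Add2 | r0:Add2,r1:Add1,r2:4,r3:5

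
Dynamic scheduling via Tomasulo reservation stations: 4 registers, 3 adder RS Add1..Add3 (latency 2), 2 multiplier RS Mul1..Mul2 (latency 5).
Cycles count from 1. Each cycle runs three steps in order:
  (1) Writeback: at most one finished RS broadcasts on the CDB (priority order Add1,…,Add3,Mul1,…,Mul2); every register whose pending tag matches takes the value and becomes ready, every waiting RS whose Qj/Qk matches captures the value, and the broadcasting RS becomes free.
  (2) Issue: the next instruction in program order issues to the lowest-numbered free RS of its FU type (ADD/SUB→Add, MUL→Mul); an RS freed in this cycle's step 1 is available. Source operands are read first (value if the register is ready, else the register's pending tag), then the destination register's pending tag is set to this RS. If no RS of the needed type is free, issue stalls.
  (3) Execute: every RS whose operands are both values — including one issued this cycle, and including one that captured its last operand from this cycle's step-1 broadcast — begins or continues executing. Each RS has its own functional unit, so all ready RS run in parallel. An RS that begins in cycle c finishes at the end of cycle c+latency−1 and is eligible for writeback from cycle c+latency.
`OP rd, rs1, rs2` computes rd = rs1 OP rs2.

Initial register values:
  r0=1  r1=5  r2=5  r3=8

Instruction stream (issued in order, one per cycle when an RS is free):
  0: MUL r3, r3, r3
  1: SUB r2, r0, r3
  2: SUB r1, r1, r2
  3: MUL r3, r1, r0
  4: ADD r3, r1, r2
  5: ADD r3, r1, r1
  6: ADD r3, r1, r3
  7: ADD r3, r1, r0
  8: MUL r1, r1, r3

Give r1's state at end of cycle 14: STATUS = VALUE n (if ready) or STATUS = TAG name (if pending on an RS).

STATUS = TAG Mul1

  c1: issue MUL r3<-Mul1  regs: r0:1,r1:5,r2:5,r3:Mul1
  c2: issue SUB r2<-Add1  regs: r0:1,r1:5,r2:Add1,r3:Mul1
  c3: issue SUB r1<-Add2  regs: r0:1,r1:Add2,r2:Add1,r3:Mul1
  c4: issue MUL r3<-Mul2  regs: r0:1,r1:Add2,r2:Add1,r3:Mul2
  c5: issue ADD r3<-Add3  regs: r0:1,r1:Add2,r2:Add1,r3:Add3
  c6: CDB Mul1=64; stall  regs: r0:1,r1:Add2,r2:Add1,r3:Add3
  c7: stall  regs: r0:1,r1:Add2,r2:Add1,r3:Add3
  c8: CDB Add1=-63; issue ADD r3<-Add1  regs: r0:1,r1:Add2,r2:-63,r3:Add1
  c9: stall  regs: r0:1,r1:Add2,r2:-63,r3:Add1
  c10: CDB Add2=68; issue ADD r3<-Add2  regs: r0:1,r1:68,r2:-63,r3:Add2
  c11: stall  regs: r0:1,r1:68,r2:-63,r3:Add2
  c12: CDB Add1=136; issue ADD r3<-Add1  regs: r0:1,r1:68,r2:-63,r3:Add1
  c13: CDB Add3=5; issue MUL r1<-Mul1  regs: r0:1,r1:Mul1,r2:-63,r3:Add1
  c14: CDB Add1=69  regs: r0:1,r1:Mul1,r2:-63,r3:69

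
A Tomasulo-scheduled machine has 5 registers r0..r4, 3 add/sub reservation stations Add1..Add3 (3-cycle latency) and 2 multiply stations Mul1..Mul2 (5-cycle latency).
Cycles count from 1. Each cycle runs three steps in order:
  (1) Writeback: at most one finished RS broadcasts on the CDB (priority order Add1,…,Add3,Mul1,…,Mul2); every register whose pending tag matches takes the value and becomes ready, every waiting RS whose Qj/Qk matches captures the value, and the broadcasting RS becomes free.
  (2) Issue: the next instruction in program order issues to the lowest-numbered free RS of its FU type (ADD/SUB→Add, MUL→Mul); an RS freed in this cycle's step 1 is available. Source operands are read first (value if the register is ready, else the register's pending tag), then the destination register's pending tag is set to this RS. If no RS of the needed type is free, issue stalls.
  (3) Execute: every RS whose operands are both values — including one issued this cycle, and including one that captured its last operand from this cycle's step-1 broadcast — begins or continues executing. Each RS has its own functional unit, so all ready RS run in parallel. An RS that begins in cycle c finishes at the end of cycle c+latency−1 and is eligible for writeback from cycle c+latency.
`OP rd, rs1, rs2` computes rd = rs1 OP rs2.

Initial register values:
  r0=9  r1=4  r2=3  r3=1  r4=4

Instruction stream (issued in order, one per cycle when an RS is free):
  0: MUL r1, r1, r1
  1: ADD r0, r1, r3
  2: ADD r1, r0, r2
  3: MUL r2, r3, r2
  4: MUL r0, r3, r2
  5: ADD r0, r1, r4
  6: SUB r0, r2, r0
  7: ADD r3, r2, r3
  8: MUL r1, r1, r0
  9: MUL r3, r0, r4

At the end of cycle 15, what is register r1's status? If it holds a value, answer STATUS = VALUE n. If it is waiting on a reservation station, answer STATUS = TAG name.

STATUS = TAG Mul2

  c1: issue MUL r1<-Mul1  regs: r0:9,r1:Mul1,r2:3,r3:1,r4:4
  c2: issue ADD r0<-Add1  regs: r0:Add1,r1:Mul1,r2:3,r3:1,r4:4
  c3: issue ADD r1<-Add2  regs: r0:Add1,r1:Add2,r2:3,r3:1,r4:4
  c4: issue MUL r2<-Mul2  regs: r0:Add1,r1:Add2,r2:Mul2,r3:1,r4:4
  c5: stall  regs: r0:Add1,r1:Add2,r2:Mul2,r3:1,r4:4
  c6: CDB Mul1=16; issue MUL r0<-Mul1  regs: r0:Mul1,r1:Add2,r2:Mul2,r3:1,r4:4
  c7: issue ADD r0<-Add3  regs: r0:Add3,r1:Add2,r2:Mul2,r3:1,r4:4
  c8: stall  regs: r0:Add3,r1:Add2,r2:Mul2,r3:1,r4:4
  c9: CDB Add1=17; issue SUB r0<-Add1  regs: r0:Add1,r1:Add2,r2:Mul2,r3:1,r4:4
  c10: CDB Mul2=3; stall  regs: r0:Add1,r1:Add2,r2:3,r3:1,r4:4
  c11: stall  regs: r0:Add1,r1:Add2,r2:3,r3:1,r4:4
  c12: CDB Add2=20; issue ADD r3<-Add2  regs: r0:Add1,r1:20,r2:3,r3:Add2,r4:4
  c13: issue MUL r1<-Mul2  regs: r0:Add1,r1:Mul2,r2:3,r3:Add2,r4:4
  c14: stall  regs: r0:Add1,r1:Mul2,r2:3,r3:Add2,r4:4
  c15: CDB Add2=4; stall  regs: r0:Add1,r1:Mul2,r2:3,r3:4,r4:4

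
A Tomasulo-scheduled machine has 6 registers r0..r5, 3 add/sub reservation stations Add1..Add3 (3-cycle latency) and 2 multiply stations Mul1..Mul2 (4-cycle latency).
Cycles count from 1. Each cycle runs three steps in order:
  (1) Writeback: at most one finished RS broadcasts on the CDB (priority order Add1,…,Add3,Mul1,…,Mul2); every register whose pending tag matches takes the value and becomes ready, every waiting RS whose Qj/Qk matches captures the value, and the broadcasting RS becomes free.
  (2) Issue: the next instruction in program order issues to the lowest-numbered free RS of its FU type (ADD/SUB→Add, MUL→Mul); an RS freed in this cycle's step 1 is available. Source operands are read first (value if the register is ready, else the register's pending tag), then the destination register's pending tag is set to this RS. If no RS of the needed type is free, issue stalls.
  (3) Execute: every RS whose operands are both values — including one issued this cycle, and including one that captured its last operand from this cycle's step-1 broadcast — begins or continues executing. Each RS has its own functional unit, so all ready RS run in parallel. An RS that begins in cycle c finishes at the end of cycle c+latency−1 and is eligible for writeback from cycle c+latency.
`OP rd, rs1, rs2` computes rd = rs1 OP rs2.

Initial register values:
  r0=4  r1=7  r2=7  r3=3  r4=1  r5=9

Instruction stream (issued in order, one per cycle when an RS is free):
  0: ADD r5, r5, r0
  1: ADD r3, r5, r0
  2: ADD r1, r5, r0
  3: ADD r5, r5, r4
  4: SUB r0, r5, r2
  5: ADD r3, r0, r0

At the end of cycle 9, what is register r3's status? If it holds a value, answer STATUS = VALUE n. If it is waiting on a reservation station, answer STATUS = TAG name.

c1: issue ADD r5<-Add1 | r0:4,r1:7,r2:7,r3:3,r4:1,r5:Add1
c2: issue ADD r3<-Add2 | r0:4,r1:7,r2:7,r3:Add2,r4:1,r5:Add1
c3: issue ADD r1<-Add3 | r0:4,r1:Add3,r2:7,r3:Add2,r4:1,r5:Add1
c4: CDB Add1=13; issue ADD r5<-Add1 | r0:4,r1:Add3,r2:7,r3:Add2,r4:1,r5:Add1
c5: stall | r0:4,r1:Add3,r2:7,r3:Add2,r4:1,r5:Add1
c6: stall | r0:4,r1:Add3,r2:7,r3:Add2,r4:1,r5:Add1
c7: CDB Add1=14; issue SUB r0<-Add1 | r0:Add1,r1:Add3,r2:7,r3:Add2,r4:1,r5:14
c8: CDB Add2=17; issue ADD r3<-Add2 | r0:Add1,r1:Add3,r2:7,r3:Add2,r4:1,r5:14
c9: CDB Add3=17 | r0:Add1,r1:17,r2:7,r3:Add2,r4:1,r5:14

STATUS = TAG Add2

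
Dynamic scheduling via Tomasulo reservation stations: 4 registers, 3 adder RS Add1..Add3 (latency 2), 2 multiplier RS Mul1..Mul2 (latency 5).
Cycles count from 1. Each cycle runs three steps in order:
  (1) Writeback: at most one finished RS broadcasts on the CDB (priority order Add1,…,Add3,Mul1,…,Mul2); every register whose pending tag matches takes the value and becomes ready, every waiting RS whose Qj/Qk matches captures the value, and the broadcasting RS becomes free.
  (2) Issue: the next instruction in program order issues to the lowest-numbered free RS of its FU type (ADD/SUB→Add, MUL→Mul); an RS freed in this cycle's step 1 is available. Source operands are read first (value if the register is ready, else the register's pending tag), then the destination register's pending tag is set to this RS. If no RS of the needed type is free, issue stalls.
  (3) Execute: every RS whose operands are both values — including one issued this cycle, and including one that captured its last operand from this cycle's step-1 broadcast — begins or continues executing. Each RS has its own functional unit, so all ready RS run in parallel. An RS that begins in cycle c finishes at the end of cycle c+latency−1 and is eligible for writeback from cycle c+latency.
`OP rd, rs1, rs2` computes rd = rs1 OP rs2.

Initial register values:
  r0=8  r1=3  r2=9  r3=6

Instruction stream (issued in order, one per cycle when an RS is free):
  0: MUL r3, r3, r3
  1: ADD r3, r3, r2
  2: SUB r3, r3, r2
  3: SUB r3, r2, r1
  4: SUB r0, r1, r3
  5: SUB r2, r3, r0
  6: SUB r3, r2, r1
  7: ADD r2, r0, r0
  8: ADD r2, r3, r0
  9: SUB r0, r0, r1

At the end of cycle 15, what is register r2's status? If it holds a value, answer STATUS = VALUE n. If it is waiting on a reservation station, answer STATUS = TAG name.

STATUS = VALUE 3

cycle 1: issue MUL r3<-Mul1 // r0:8,r1:3,r2:9,r3:Mul1
cycle 2: issue ADD r3<-Add1 // r0:8,r1:3,r2:9,r3:Add1
cycle 3: issue SUB r3<-Add2 // r0:8,r1:3,r2:9,r3:Add2
cycle 4: issue SUB r3<-Add3 // r0:8,r1:3,r2:9,r3:Add3
cycle 5: stall // r0:8,r1:3,r2:9,r3:Add3
cycle 6: CDB Add3=6; issue SUB r0<-Add3 // r0:Add3,r1:3,r2:9,r3:6
cycle 7: CDB Mul1=36; stall // r0:Add3,r1:3,r2:9,r3:6
cycle 8: CDB Add3=-3; issue SUB r2<-Add3 // r0:-3,r1:3,r2:Add3,r3:6
cycle 9: CDB Add1=45; issue SUB r3<-Add1 // r0:-3,r1:3,r2:Add3,r3:Add1
cycle 10: CDB Add3=9; issue ADD r2<-Add3 // r0:-3,r1:3,r2:Add3,r3:Add1
cycle 11: CDB Add2=36; issue ADD r2<-Add2 // r0:-3,r1:3,r2:Add2,r3:Add1
cycle 12: CDB Add1=6; issue SUB r0<-Add1 // r0:Add1,r1:3,r2:Add2,r3:6
cycle 13: CDB Add3=-6 // r0:Add1,r1:3,r2:Add2,r3:6
cycle 14: CDB Add1=-6 // r0:-6,r1:3,r2:Add2,r3:6
cycle 15: CDB Add2=3 // r0:-6,r1:3,r2:3,r3:6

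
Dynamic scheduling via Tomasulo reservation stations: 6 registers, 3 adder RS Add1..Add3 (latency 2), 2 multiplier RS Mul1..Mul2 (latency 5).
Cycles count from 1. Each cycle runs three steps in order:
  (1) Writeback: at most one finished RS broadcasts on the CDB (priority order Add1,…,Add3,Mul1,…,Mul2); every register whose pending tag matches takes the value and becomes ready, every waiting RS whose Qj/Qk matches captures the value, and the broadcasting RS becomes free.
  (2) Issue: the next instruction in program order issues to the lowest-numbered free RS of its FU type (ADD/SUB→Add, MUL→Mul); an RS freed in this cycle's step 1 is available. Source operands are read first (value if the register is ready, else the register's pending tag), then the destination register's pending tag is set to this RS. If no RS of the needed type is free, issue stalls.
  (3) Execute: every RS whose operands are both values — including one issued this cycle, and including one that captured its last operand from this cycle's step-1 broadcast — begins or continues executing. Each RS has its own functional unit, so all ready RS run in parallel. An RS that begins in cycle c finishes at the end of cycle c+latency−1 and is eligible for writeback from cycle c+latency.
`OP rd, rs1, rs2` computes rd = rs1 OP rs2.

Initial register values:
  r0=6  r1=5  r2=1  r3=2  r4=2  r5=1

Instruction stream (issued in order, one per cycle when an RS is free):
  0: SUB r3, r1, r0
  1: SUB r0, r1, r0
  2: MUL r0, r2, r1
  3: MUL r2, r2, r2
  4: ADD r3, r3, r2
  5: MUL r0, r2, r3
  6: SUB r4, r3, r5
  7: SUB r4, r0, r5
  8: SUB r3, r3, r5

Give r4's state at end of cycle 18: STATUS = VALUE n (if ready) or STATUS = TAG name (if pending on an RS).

  c1: issue SUB r3<-Add1  regs: r0:6,r1:5,r2:1,r3:Add1,r4:2,r5:1
  c2: issue SUB r0<-Add2  regs: r0:Add2,r1:5,r2:1,r3:Add1,r4:2,r5:1
  c3: CDB Add1=-1; issue MUL r0<-Mul1  regs: r0:Mul1,r1:5,r2:1,r3:-1,r4:2,r5:1
  c4: CDB Add2=-1; issue MUL r2<-Mul2  regs: r0:Mul1,r1:5,r2:Mul2,r3:-1,r4:2,r5:1
  c5: issue ADD r3<-Add1  regs: r0:Mul1,r1:5,r2:Mul2,r3:Add1,r4:2,r5:1
  c6: stall  regs: r0:Mul1,r1:5,r2:Mul2,r3:Add1,r4:2,r5:1
  c7: stall  regs: r0:Mul1,r1:5,r2:Mul2,r3:Add1,r4:2,r5:1
  c8: CDB Mul1=5; issue MUL r0<-Mul1  regs: r0:Mul1,r1:5,r2:Mul2,r3:Add1,r4:2,r5:1
  c9: CDB Mul2=1; issue SUB r4<-Add2  regs: r0:Mul1,r1:5,r2:1,r3:Add1,r4:Add2,r5:1
  c10: issue SUB r4<-Add3  regs: r0:Mul1,r1:5,r2:1,r3:Add1,r4:Add3,r5:1
  c11: CDB Add1=0; issue SUB r3<-Add1  regs: r0:Mul1,r1:5,r2:1,r3:Add1,r4:Add3,r5:1
  c12: -  regs: r0:Mul1,r1:5,r2:1,r3:Add1,r4:Add3,r5:1
  c13: CDB Add1=-1  regs: r0:Mul1,r1:5,r2:1,r3:-1,r4:Add3,r5:1
  c14: CDB Add2=-1  regs: r0:Mul1,r1:5,r2:1,r3:-1,r4:Add3,r5:1
  c15: -  regs: r0:Mul1,r1:5,r2:1,r3:-1,r4:Add3,r5:1
  c16: CDB Mul1=0  regs: r0:0,r1:5,r2:1,r3:-1,r4:Add3,r5:1
  c17: -  regs: r0:0,r1:5,r2:1,r3:-1,r4:Add3,r5:1
  c18: CDB Add3=-1  regs: r0:0,r1:5,r2:1,r3:-1,r4:-1,r5:1

STATUS = VALUE -1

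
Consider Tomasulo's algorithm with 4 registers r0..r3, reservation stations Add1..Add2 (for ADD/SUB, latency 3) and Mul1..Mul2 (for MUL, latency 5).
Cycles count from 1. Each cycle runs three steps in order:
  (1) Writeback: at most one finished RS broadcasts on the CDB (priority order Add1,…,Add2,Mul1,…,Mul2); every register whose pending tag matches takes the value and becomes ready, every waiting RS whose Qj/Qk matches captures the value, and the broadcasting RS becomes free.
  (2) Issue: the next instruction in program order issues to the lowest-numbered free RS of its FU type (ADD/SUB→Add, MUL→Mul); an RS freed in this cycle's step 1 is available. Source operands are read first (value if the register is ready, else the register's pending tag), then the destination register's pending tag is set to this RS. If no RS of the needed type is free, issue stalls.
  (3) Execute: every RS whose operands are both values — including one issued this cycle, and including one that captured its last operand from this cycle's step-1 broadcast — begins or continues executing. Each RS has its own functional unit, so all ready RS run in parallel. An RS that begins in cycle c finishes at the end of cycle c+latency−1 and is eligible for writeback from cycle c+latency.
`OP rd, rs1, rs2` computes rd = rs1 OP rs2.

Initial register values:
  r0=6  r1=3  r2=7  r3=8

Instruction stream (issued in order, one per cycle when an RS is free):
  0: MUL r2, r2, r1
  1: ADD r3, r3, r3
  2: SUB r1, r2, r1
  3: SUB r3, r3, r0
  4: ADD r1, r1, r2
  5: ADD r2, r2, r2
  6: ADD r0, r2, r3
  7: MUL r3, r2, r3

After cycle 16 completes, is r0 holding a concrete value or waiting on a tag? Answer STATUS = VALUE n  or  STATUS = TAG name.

  c1: issue MUL r2<-Mul1  regs: r0:6,r1:3,r2:Mul1,r3:8
  c2: issue ADD r3<-Add1  regs: r0:6,r1:3,r2:Mul1,r3:Add1
  c3: issue SUB r1<-Add2  regs: r0:6,r1:Add2,r2:Mul1,r3:Add1
  c4: stall  regs: r0:6,r1:Add2,r2:Mul1,r3:Add1
  c5: CDB Add1=16; issue SUB r3<-Add1  regs: r0:6,r1:Add2,r2:Mul1,r3:Add1
  c6: CDB Mul1=21; stall  regs: r0:6,r1:Add2,r2:21,r3:Add1
  c7: stall  regs: r0:6,r1:Add2,r2:21,r3:Add1
  c8: CDB Add1=10; issue ADD r1<-Add1  regs: r0:6,r1:Add1,r2:21,r3:10
  c9: CDB Add2=18; issue ADD r2<-Add2  regs: r0:6,r1:Add1,r2:Add2,r3:10
  c10: stall  regs: r0:6,r1:Add1,r2:Add2,r3:10
  c11: stall  regs: r0:6,r1:Add1,r2:Add2,r3:10
  c12: CDB Add1=39; issue ADD r0<-Add1  regs: r0:Add1,r1:39,r2:Add2,r3:10
  c13: CDB Add2=42; issue MUL r3<-Mul1  regs: r0:Add1,r1:39,r2:42,r3:Mul1
  c14: -  regs: r0:Add1,r1:39,r2:42,r3:Mul1
  c15: -  regs: r0:Add1,r1:39,r2:42,r3:Mul1
  c16: CDB Add1=52  regs: r0:52,r1:39,r2:42,r3:Mul1

STATUS = VALUE 52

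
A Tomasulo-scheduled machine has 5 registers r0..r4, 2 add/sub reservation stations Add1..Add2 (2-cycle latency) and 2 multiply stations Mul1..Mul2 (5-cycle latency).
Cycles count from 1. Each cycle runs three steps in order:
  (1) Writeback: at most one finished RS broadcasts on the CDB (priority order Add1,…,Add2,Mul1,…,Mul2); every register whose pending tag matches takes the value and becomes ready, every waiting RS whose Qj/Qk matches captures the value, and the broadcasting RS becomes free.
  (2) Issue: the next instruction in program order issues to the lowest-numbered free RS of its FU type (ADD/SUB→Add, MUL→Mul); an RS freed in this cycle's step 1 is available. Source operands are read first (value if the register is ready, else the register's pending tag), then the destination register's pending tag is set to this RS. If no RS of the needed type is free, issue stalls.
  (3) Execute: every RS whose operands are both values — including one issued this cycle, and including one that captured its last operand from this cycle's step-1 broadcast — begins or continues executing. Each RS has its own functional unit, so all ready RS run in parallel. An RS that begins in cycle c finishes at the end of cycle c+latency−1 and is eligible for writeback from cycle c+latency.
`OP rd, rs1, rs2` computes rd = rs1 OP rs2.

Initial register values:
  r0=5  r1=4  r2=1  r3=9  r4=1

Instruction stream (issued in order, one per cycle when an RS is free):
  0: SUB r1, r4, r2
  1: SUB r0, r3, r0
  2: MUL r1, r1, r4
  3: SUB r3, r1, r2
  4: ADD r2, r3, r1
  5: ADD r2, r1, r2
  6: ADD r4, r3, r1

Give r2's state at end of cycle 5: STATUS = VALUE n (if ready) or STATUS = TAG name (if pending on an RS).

cycle 1: issue SUB r1<-Add1 // r0:5,r1:Add1,r2:1,r3:9,r4:1
cycle 2: issue SUB r0<-Add2 // r0:Add2,r1:Add1,r2:1,r3:9,r4:1
cycle 3: CDB Add1=0; issue MUL r1<-Mul1 // r0:Add2,r1:Mul1,r2:1,r3:9,r4:1
cycle 4: CDB Add2=4; issue SUB r3<-Add1 // r0:4,r1:Mul1,r2:1,r3:Add1,r4:1
cycle 5: issue ADD r2<-Add2 // r0:4,r1:Mul1,r2:Add2,r3:Add1,r4:1

STATUS = TAG Add2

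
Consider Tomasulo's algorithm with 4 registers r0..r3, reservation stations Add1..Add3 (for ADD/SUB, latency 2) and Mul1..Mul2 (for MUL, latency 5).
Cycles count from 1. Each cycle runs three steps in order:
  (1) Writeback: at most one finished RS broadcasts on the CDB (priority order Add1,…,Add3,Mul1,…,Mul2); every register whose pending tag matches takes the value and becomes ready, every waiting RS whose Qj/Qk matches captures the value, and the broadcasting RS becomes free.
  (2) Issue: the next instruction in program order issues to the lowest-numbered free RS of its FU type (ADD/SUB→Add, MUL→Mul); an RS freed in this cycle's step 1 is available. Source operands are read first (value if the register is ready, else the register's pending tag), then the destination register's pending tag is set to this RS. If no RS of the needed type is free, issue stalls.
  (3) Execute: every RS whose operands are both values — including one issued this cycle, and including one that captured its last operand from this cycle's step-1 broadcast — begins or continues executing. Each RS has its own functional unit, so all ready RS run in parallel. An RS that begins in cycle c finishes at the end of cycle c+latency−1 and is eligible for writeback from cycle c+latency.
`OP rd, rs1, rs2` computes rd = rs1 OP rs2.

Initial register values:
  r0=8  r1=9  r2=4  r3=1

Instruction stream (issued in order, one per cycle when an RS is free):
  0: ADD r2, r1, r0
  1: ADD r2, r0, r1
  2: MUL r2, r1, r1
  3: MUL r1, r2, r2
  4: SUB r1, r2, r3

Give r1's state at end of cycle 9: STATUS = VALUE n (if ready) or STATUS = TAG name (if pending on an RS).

c1: issue ADD r2<-Add1 | r0:8,r1:9,r2:Add1,r3:1
c2: issue ADD r2<-Add2 | r0:8,r1:9,r2:Add2,r3:1
c3: CDB Add1=17; issue MUL r2<-Mul1 | r0:8,r1:9,r2:Mul1,r3:1
c4: CDB Add2=17; issue MUL r1<-Mul2 | r0:8,r1:Mul2,r2:Mul1,r3:1
c5: issue SUB r1<-Add1 | r0:8,r1:Add1,r2:Mul1,r3:1
c6: - | r0:8,r1:Add1,r2:Mul1,r3:1
c7: - | r0:8,r1:Add1,r2:Mul1,r3:1
c8: CDB Mul1=81 | r0:8,r1:Add1,r2:81,r3:1
c9: - | r0:8,r1:Add1,r2:81,r3:1

STATUS = TAG Add1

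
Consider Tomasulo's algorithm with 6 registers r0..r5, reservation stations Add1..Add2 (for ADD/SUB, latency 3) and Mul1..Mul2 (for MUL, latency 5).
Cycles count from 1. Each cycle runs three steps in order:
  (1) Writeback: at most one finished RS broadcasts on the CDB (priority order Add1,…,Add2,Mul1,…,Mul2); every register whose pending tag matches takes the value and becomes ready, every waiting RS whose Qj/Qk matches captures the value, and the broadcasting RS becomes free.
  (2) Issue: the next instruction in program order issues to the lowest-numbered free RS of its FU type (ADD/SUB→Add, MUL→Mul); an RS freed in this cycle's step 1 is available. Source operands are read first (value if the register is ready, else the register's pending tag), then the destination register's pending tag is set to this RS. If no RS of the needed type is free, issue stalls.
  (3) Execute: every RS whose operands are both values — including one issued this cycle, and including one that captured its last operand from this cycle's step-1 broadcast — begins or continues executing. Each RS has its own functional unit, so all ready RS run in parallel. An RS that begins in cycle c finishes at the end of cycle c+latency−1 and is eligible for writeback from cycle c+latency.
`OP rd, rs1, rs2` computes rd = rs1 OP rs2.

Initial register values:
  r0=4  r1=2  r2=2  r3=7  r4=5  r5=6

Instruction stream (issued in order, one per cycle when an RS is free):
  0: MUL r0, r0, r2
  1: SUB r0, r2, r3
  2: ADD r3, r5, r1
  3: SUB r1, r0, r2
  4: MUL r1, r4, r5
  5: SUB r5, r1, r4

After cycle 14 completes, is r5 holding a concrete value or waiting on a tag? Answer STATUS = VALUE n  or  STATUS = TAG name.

STATUS = VALUE 25

c1: issue MUL r0<-Mul1 | r0:Mul1,r1:2,r2:2,r3:7,r4:5,r5:6
c2: issue SUB r0<-Add1 | r0:Add1,r1:2,r2:2,r3:7,r4:5,r5:6
c3: issue ADD r3<-Add2 | r0:Add1,r1:2,r2:2,r3:Add2,r4:5,r5:6
c4: stall | r0:Add1,r1:2,r2:2,r3:Add2,r4:5,r5:6
c5: CDB Add1=-5; issue SUB r1<-Add1 | r0:-5,r1:Add1,r2:2,r3:Add2,r4:5,r5:6
c6: CDB Add2=8; issue MUL r1<-Mul2 | r0:-5,r1:Mul2,r2:2,r3:8,r4:5,r5:6
c7: CDB Mul1=8; issue SUB r5<-Add2 | r0:-5,r1:Mul2,r2:2,r3:8,r4:5,r5:Add2
c8: CDB Add1=-7 | r0:-5,r1:Mul2,r2:2,r3:8,r4:5,r5:Add2
c9: - | r0:-5,r1:Mul2,r2:2,r3:8,r4:5,r5:Add2
c10: - | r0:-5,r1:Mul2,r2:2,r3:8,r4:5,r5:Add2
c11: CDB Mul2=30 | r0:-5,r1:30,r2:2,r3:8,r4:5,r5:Add2
c12: - | r0:-5,r1:30,r2:2,r3:8,r4:5,r5:Add2
c13: - | r0:-5,r1:30,r2:2,r3:8,r4:5,r5:Add2
c14: CDB Add2=25 | r0:-5,r1:30,r2:2,r3:8,r4:5,r5:25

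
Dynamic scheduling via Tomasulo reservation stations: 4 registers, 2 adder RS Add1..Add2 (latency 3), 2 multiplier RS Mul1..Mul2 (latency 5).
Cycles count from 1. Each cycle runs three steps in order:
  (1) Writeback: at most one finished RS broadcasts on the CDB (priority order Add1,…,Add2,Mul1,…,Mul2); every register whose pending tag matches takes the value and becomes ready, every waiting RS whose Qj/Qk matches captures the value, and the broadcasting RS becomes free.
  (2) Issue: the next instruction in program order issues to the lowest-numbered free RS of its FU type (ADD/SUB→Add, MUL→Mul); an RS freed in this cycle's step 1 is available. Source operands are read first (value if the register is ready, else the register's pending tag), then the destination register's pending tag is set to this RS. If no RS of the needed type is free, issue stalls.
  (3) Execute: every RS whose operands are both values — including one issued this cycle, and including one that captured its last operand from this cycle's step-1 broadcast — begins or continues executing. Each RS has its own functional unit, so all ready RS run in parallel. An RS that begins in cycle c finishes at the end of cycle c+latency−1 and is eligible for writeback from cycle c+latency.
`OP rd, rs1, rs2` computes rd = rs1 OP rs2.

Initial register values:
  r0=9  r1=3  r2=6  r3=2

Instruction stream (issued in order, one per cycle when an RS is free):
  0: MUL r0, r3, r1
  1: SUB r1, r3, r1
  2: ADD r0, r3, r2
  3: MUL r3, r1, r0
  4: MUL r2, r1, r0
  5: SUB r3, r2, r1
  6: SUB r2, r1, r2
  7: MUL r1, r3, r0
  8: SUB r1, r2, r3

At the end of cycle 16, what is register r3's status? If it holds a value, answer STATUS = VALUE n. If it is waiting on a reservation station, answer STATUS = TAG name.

cycle 1: issue MUL r0<-Mul1 // r0:Mul1,r1:3,r2:6,r3:2
cycle 2: issue SUB r1<-Add1 // r0:Mul1,r1:Add1,r2:6,r3:2
cycle 3: issue ADD r0<-Add2 // r0:Add2,r1:Add1,r2:6,r3:2
cycle 4: issue MUL r3<-Mul2 // r0:Add2,r1:Add1,r2:6,r3:Mul2
cycle 5: CDB Add1=-1; stall // r0:Add2,r1:-1,r2:6,r3:Mul2
cycle 6: CDB Add2=8; stall // r0:8,r1:-1,r2:6,r3:Mul2
cycle 7: CDB Mul1=6; issue MUL r2<-Mul1 // r0:8,r1:-1,r2:Mul1,r3:Mul2
cycle 8: issue SUB r3<-Add1 // r0:8,r1:-1,r2:Mul1,r3:Add1
cycle 9: issue SUB r2<-Add2 // r0:8,r1:-1,r2:Add2,r3:Add1
cycle 10: stall // r0:8,r1:-1,r2:Add2,r3:Add1
cycle 11: CDB Mul2=-8; issue MUL r1<-Mul2 // r0:8,r1:Mul2,r2:Add2,r3:Add1
cycle 12: CDB Mul1=-8; stall // r0:8,r1:Mul2,r2:Add2,r3:Add1
cycle 13: stall // r0:8,r1:Mul2,r2:Add2,r3:Add1
cycle 14: stall // r0:8,r1:Mul2,r2:Add2,r3:Add1
cycle 15: CDB Add1=-7; issue SUB r1<-Add1 // r0:8,r1:Add1,r2:Add2,r3:-7
cycle 16: CDB Add2=7 // r0:8,r1:Add1,r2:7,r3:-7

STATUS = VALUE -7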